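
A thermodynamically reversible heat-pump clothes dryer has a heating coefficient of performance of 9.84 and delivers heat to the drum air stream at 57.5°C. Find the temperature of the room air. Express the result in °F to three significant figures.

COP_HP = T_H/(T_H − T_C) gives T_H − T_C = T_H/COP.
With T_H = 330.65 K, T_C = 330.65 × (1 − 1/9.84) = 297.05 K.
Converting, 297.05 K = 75.02°F.

75.0 °F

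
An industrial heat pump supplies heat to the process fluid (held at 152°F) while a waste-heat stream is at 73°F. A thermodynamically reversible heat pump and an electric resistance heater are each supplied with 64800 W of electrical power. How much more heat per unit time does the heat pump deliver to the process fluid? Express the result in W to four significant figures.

436900 W

In absolute terms T_C = 295.93 K and T_H = 339.82 K, so ΔT = 43.89 K.
COP_Carnot = T_H/ΔT = 339.82/43.89 = 7.743.
The heat pump delivers Q̇_H = COP × Ẇ = 501700 W; the resistance heater delivers Ẇ = 64800 W.
Extra = (COP − 1)·Ẇ = 436900 W.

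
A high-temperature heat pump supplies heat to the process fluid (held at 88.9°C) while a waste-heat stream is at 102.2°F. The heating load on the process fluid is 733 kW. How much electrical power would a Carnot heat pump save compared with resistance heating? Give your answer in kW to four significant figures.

In absolute terms T_C = 312.15 K and T_H = 362.05 K, so ΔT = 49.90 K.
COP_Carnot = T_H/ΔT = 362.05/49.90 = 7.256.
Resistance heating needs Ẇ_res = Q̇_H = 733.0 kW; the reversible heat pump needs only Ẇ_hp = Q̇_H/COP = 101.0 kW.
Saving = 733.0 − 101.0 = 632.0 kW.

632.0 kW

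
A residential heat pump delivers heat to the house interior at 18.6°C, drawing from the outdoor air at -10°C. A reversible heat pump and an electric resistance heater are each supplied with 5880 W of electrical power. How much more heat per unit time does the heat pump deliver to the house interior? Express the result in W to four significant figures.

In absolute terms T_C = 263.15 K and T_H = 291.75 K, so ΔT = 28.60 K.
COP_Carnot = T_H/ΔT = 291.75/28.60 = 10.20.
The heat pump delivers Q̇_H = COP × Ẇ = 59980 W; the resistance heater delivers Ẇ = 5880 W.
Extra = (COP − 1)·Ẇ = 54100 W.

54100 W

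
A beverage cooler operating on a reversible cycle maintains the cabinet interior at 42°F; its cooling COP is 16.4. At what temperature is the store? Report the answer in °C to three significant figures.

22.5 °C

COP_R = T_C/(T_H − T_C) gives T_H − T_C = T_C/COP.
With T_C = 278.71 K, T_H = 278.71 × (1 + 1/16.4) = 295.70 K.
Converting, 295.70 K = 22.55°C.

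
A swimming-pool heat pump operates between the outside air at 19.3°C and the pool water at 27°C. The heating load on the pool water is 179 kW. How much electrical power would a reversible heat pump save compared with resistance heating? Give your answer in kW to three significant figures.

174 kW

In absolute terms T_C = 292.45 K and T_H = 300.15 K, so ΔT = 7.700 K.
COP_Carnot = T_H/ΔT = 300.15/7.700 = 38.98.
Resistance heating needs Ẇ_res = Q̇_H = 179.0 kW; the reversible heat pump needs only Ẇ_hp = Q̇_H/COP = 4.592 kW.
Saving = 179.0 − 4.592 = 174.4 kW.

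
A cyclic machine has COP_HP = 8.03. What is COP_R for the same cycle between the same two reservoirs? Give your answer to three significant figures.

7.03

Since Q_H = Q_C + W for any cycle, COP_R = Q_C/W = Q_H/W − 1.
COP_R = 8.03 − 1 = 7.03.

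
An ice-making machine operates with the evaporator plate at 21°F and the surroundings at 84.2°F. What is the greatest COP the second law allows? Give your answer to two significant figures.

7.6

In absolute terms T_C = 267.04 K and T_H = 302.15 K, so ΔT = 35.11 K.
For a reversible cycle, COP_Carnot = T_C/ΔT = 267.04/35.11 = 7.606.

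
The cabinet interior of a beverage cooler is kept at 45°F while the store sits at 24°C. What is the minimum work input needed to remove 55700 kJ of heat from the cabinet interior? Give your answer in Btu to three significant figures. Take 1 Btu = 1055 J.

3160 Btu

In absolute terms T_C = 280.37 K and T_H = 297.15 K, so ΔT = 16.78 K.
The reversible limit is COP_R = T_C/ΔT = 16.71, so W_min = Q_C/COP = Q_C·ΔT/T_C.
W_min = 55700 × 16.78/280.37 = 3333 kJ = 3159 Btu.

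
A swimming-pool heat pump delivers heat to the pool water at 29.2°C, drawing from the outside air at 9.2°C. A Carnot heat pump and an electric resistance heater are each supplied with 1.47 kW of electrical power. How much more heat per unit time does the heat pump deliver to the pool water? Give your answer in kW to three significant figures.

20.8 kW

In absolute terms T_C = 282.35 K and T_H = 302.35 K, so ΔT = 20.00 K.
COP_Carnot = T_H/ΔT = 302.35/20.00 = 15.12.
The heat pump delivers Q̇_H = COP × Ẇ = 22.22 kW; the resistance heater delivers Ẇ = 1.470 kW.
Extra = (COP − 1)·Ẇ = 20.75 kW.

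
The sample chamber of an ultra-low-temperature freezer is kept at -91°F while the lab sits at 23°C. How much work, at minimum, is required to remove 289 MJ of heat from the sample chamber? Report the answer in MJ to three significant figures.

In absolute terms T_C = 204.82 K and T_H = 296.15 K, so ΔT = 91.33 K.
The reversible limit is COP_R = T_C/ΔT = 2.243, so W_min = Q_C/COP = Q_C·ΔT/T_C.
W_min = 289.0 × 91.33/204.82 = 128.9 MJ.

129 MJ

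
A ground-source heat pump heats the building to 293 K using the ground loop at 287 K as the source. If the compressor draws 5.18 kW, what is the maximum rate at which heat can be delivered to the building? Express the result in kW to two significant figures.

The reservoir spacing is ΔT = 293 − 287 = 6.000 K.
COP_Carnot = T_H/ΔT = 293.00/6.000 = 48.83.
Q̇_max = COP_Carnot × Ẇ = 48.83 × 5.180 kW = 253.0 kW.

250 kW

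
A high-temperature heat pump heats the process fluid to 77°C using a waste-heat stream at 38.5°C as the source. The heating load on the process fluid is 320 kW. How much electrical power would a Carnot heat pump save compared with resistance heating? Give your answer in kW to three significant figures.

In absolute terms T_C = 311.65 K and T_H = 350.15 K, so ΔT = 38.50 K.
COP_Carnot = T_H/ΔT = 350.15/38.50 = 9.095.
Resistance heating needs Ẇ_res = Q̇_H = 320.0 kW; the reversible heat pump needs only Ẇ_hp = Q̇_H/COP = 35.18 kW.
Saving = 320.0 − 35.18 = 284.8 kW.

285 kW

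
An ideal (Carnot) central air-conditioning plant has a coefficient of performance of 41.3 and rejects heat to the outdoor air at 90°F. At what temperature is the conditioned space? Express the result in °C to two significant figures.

For a Carnot refrigerator COP_R = T_C/(T_H − T_C), so T_C = COP·T_H/(1 + COP).
With T_H = 305.37 K, T_C = 41.3 × 305.37/42.30 = 298.15 K.
Converting, 298.15 K = 25.00°C.

25 °C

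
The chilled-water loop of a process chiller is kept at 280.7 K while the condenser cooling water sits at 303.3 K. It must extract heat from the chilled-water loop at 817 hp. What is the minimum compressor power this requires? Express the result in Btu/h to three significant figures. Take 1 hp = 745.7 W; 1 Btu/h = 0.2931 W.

167000 Btu/h

The reservoir spacing is ΔT = 303.3 − 280.7 = 22.60 K.
COP_Carnot = T_C/ΔT = 280.70/22.60 = 12.42.
Ẇ_min = Q̇/COP_Carnot = 817.0/12.42 = 65.78 hp = 167400 Btu/h.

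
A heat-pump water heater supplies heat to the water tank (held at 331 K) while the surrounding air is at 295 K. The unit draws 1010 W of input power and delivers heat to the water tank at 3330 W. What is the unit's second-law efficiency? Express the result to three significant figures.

COP_actual = Q̇_H/Ẇ = 3330/1010 = 3.297.
The reservoir spacing is ΔT = 331 − 295 = 36.00 K.
COP_Carnot = T_H/ΔT = 331.00/36.00 = 9.194.
η_II = COP_actual/COP_Carnot = 3.297/9.194 = 0.3586.

0.359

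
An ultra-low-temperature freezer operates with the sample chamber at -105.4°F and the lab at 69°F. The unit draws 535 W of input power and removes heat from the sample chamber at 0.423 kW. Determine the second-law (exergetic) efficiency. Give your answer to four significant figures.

Converting, Q̇_C = 0.4230 kW = 423.0 W, so COP_actual = Q̇_C/Ẇ = 423.0/535.0 = 0.7907.
In absolute terms T_C = 196.82 K and T_H = 293.71 K, so ΔT = 96.89 K.
COP_Carnot = T_C/ΔT = 196.82/96.89 = 2.031.
η_II = COP_actual/COP_Carnot = 0.7907/2.031 = 0.3892.

0.3892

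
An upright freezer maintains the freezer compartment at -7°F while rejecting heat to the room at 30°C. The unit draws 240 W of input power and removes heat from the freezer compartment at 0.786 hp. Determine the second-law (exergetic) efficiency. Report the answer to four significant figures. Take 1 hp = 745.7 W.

0.5017

Converting, Q̇_C = 0.7860 hp = 586.1 W, so COP_actual = Q̇_C/Ẇ = 586.1/240.0 = 2.442.
In absolute terms T_C = 251.48 K and T_H = 303.15 K, so ΔT = 51.67 K.
COP_Carnot = T_C/ΔT = 251.48/51.67 = 4.867.
η_II = COP_actual/COP_Carnot = 2.442/4.867 = 0.5017.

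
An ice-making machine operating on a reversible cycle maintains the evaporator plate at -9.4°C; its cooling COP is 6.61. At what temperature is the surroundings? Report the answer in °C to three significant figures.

30.5 °C

COP_R = T_C/(T_H − T_C) gives T_H − T_C = T_C/COP.
With T_C = 263.75 K, T_H = 263.75 × (1 + 1/6.61) = 303.65 K.
Converting, 303.65 K = 30.50°C.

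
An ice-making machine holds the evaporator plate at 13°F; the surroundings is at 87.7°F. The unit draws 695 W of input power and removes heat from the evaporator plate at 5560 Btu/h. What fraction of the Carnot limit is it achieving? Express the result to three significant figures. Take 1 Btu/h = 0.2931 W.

Converting, Q̇_C = 5560 Btu/h = 1630 W, so COP_actual = Q̇_C/Ẇ = 1630/695.0 = 2.345.
In absolute terms T_C = 262.59 K and T_H = 304.09 K, so ΔT = 41.50 K.
COP_Carnot = T_C/ΔT = 262.59/41.50 = 6.328.
η_II = COP_actual/COP_Carnot = 2.345/6.328 = 0.3706.

0.371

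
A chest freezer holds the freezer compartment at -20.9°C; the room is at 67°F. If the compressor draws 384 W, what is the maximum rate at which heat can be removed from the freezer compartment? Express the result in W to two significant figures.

In absolute terms T_C = 252.25 K and T_H = 292.59 K, so ΔT = 40.34 K.
COP_Carnot = T_C/ΔT = 252.25/40.34 = 6.252.
Q̇_max = COP_Carnot × Ẇ = 6.252 × 384.0 W = 2401 W.

2400 W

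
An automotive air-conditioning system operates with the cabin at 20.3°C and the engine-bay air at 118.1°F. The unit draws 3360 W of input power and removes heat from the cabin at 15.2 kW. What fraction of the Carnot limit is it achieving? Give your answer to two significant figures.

0.42

Converting, Q̇_C = 15.20 kW = 15200 W, so COP_actual = Q̇_C/Ẇ = 15200/3360 = 4.524.
In absolute terms T_C = 293.45 K and T_H = 320.98 K, so ΔT = 27.53 K.
COP_Carnot = T_C/ΔT = 293.45/27.53 = 10.66.
η_II = COP_actual/COP_Carnot = 4.524/10.66 = 0.4245.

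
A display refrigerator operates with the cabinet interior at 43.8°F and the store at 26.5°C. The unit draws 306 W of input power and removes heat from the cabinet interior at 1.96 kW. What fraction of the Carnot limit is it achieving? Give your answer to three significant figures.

0.457

Converting, Q̇_C = 1.960 kW = 1960 W, so COP_actual = Q̇_C/Ẇ = 1960/306.0 = 6.405.
In absolute terms T_C = 279.71 K and T_H = 299.65 K, so ΔT = 19.94 K.
COP_Carnot = T_C/ΔT = 279.71/19.94 = 14.02.
η_II = COP_actual/COP_Carnot = 6.405/14.02 = 0.4567.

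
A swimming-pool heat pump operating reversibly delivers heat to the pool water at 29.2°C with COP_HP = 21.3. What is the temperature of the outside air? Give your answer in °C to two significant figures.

COP_HP = T_H/(T_H − T_C) gives T_H − T_C = T_H/COP.
With T_H = 302.35 K, T_C = 302.35 × (1 − 1/21.3) = 288.16 K.
Converting, 288.16 K = 15.01°C.

15 °C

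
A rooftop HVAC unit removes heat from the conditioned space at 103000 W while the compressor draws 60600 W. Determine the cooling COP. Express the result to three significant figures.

1.70

The first law gives Q̇_H = Q̇_C + Ẇ, so the three rates are Q̇_C = 103000, Q̇_H = 163600, Ẇ = 60600 W.
COP_R = Q̇_C/Ẇ = 103000/60600 = 1.700.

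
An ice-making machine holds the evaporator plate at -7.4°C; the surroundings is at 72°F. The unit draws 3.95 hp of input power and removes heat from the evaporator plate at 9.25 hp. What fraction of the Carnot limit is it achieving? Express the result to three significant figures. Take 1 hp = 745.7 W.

0.261

COP_actual = Q̇_C/Ẇ = 9.250/3.950 = 2.342.
In absolute terms T_C = 265.75 K and T_H = 295.37 K, so ΔT = 29.62 K.
COP_Carnot = T_C/ΔT = 265.75/29.62 = 8.971.
η_II = COP_actual/COP_Carnot = 2.342/8.971 = 0.2610.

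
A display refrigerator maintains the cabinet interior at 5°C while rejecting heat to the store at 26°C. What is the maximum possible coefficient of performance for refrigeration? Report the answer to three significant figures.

13.2

In absolute terms T_C = 278.15 K and T_H = 299.15 K, so ΔT = 21.00 K.
For a reversible cycle, COP_Carnot = T_C/ΔT = 278.15/21.00 = 13.25.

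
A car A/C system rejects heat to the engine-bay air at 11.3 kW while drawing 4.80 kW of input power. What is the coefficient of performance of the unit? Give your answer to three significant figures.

1.35

The first law gives Q̇_H = Q̇_C + Ẇ, so the three rates are Q̇_C = 6.500, Q̇_H = 11.30, Ẇ = 4.800 kW.
COP_R = Q̇_C/Ẇ = 6.500/4.800 = 1.354.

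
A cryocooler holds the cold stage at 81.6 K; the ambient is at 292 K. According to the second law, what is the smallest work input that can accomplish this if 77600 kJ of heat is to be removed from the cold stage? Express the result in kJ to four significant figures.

200100 kJ

The reservoir spacing is ΔT = 292 − 81.6 = 210.4 K.
The reversible limit is COP_R = T_C/ΔT = 0.3878, so W_min = Q_C/COP = Q_C·ΔT/T_C.
W_min = 77600 × 210.4/81.60 = 200100 kJ.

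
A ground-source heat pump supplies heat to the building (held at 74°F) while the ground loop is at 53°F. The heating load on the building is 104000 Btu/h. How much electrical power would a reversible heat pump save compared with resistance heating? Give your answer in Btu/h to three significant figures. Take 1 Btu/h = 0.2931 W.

In absolute terms T_C = 284.82 K and T_H = 296.48 K, so ΔT = 11.67 K.
COP_Carnot = T_H/ΔT = 296.48/11.67 = 25.41.
Resistance heating needs Ẇ_res = Q̇_H = 104000 Btu/h; the reversible heat pump needs only Ẇ_hp = Q̇_H/COP = 4092 Btu/h.
Saving = 104000 − 4092 = 99910 Btu/h.

99900 Btu/h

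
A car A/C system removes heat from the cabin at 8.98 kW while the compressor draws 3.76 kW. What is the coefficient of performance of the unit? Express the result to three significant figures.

2.39

The first law gives Q̇_H = Q̇_C + Ẇ, so the three rates are Q̇_C = 8.980, Q̇_H = 12.74, Ẇ = 3.760 kW.
COP_R = Q̇_C/Ẇ = 8.980/3.760 = 2.388.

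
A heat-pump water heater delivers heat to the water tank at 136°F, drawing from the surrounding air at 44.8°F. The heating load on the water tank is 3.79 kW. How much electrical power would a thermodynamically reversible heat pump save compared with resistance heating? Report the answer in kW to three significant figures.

3.21 kW

In absolute terms T_C = 280.26 K and T_H = 330.93 K, so ΔT = 50.67 K.
COP_Carnot = T_H/ΔT = 330.93/50.67 = 6.531.
Resistance heating needs Ẇ_res = Q̇_H = 3.790 kW; the reversible heat pump needs only Ẇ_hp = Q̇_H/COP = 0.5803 kW.
Saving = 3.790 − 0.5803 = 3.210 kW.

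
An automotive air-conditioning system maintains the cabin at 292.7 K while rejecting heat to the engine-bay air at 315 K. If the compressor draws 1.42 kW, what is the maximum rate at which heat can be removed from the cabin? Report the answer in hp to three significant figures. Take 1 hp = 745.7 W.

The reservoir spacing is ΔT = 315 − 292.7 = 22.30 K.
COP_Carnot = T_C/ΔT = 292.70/22.30 = 13.13.
Q̇_max = COP_Carnot × Ẇ = 13.13 × 1.420 kW = 18.64 kW = 24.99 hp.

25.0 hp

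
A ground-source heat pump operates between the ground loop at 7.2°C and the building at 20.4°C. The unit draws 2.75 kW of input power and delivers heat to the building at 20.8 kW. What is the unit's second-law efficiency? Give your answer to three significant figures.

COP_actual = Q̇_H/Ẇ = 20.80/2.750 = 7.564.
In absolute terms T_C = 280.35 K and T_H = 293.55 K, so ΔT = 13.20 K.
COP_Carnot = T_H/ΔT = 293.55/13.20 = 22.24.
η_II = COP_actual/COP_Carnot = 7.564/22.24 = 0.3401.

0.340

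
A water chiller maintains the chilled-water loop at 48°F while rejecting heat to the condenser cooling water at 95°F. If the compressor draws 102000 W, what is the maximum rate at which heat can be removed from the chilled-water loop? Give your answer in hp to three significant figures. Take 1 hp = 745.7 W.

In absolute terms T_C = 282.04 K and T_H = 308.15 K, so ΔT = 26.11 K.
COP_Carnot = T_C/ΔT = 282.04/26.11 = 10.80.
Q̇_max = COP_Carnot × Ẇ = 10.80 × 102000 W = 1102000 W = 1477 hp.

1480 hp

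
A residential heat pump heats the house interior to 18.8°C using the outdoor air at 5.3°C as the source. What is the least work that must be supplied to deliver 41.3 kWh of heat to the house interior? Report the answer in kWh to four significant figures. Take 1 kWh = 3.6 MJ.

In absolute terms T_C = 278.45 K and T_H = 291.95 K, so ΔT = 13.50 K.
The reversible limit is COP_HP = T_H/ΔT = 21.63, so W_min = Q_H/COP = Q_H·ΔT/T_H.
W_min = 41.30 × 13.50/291.95 = 1.910 kWh.

1.910 kWh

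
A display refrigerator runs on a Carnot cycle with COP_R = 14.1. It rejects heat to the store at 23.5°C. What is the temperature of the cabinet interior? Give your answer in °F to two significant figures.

39 °F

For a Carnot refrigerator COP_R = T_C/(T_H − T_C), so T_C = COP·T_H/(1 + COP).
With T_H = 296.65 K, T_C = 14.1 × 296.65/15.10 = 277.00 K.
Converting, 277.00 K = 38.94°F.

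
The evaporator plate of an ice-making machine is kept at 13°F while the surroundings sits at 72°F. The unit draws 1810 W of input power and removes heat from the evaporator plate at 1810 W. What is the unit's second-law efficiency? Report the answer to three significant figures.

COP_actual = Q̇_C/Ẇ = 1810/1810 = 1.000.
In absolute terms T_C = 262.59 K and T_H = 295.37 K, so ΔT = 32.78 K.
COP_Carnot = T_C/ΔT = 262.59/32.78 = 8.011.
η_II = COP_actual/COP_Carnot = 1.000/8.011 = 0.1248.

0.125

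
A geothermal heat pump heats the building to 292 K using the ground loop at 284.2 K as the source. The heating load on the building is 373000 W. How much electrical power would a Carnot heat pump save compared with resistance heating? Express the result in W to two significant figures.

The reservoir spacing is ΔT = 292 − 284.2 = 7.800 K.
COP_Carnot = T_H/ΔT = 292.00/7.800 = 37.44.
Resistance heating needs Ẇ_res = Q̇_H = 373000 W; the reversible heat pump needs only Ẇ_hp = Q̇_H/COP = 9964 W.
Saving = 373000 − 9964 = 363000 W.

360000 W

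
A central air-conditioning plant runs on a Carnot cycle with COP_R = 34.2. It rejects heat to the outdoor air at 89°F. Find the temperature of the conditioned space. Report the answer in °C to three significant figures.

23.0 °C

For a Carnot refrigerator COP_R = T_C/(T_H − T_C), so T_C = COP·T_H/(1 + COP).
With T_H = 304.82 K, T_C = 34.2 × 304.82/35.20 = 296.16 K.
Converting, 296.16 K = 23.01°C.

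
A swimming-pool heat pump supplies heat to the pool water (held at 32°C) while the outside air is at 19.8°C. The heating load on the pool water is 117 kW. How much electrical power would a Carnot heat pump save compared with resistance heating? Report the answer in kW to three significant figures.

In absolute terms T_C = 292.95 K and T_H = 305.15 K, so ΔT = 12.20 K.
COP_Carnot = T_H/ΔT = 305.15/12.20 = 25.01.
Resistance heating needs Ẇ_res = Q̇_H = 117.0 kW; the reversible heat pump needs only Ẇ_hp = Q̇_H/COP = 4.678 kW.
Saving = 117.0 − 4.678 = 112.3 kW.

112 kW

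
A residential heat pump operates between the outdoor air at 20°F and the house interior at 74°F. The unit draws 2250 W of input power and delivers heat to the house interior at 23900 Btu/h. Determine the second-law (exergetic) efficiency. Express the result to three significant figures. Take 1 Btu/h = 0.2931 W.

Converting, Q̇_H = 23900 Btu/h = 7005 W, so COP_actual = Q̇_H/Ẇ = 7005/2250 = 3.113.
In absolute terms T_C = 266.48 K and T_H = 296.48 K, so ΔT = 30.00 K.
COP_Carnot = T_H/ΔT = 296.48/30.00 = 9.883.
η_II = COP_actual/COP_Carnot = 3.113/9.883 = 0.3150.

0.315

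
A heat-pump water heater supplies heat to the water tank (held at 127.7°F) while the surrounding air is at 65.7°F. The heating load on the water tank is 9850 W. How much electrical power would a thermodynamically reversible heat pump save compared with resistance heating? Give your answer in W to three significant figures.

8810 W

In absolute terms T_C = 291.87 K and T_H = 326.32 K, so ΔT = 34.44 K.
COP_Carnot = T_H/ΔT = 326.32/34.44 = 9.474.
Resistance heating needs Ẇ_res = Q̇_H = 9850 W; the reversible heat pump needs only Ẇ_hp = Q̇_H/COP = 1040 W.
Saving = 9850 − 1040 = 8810 W.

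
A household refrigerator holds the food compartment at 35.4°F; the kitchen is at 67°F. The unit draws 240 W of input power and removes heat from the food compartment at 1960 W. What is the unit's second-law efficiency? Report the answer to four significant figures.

COP_actual = Q̇_C/Ẇ = 1960/240.0 = 8.167.
In absolute terms T_C = 275.04 K and T_H = 292.59 K, so ΔT = 17.56 K.
COP_Carnot = T_C/ΔT = 275.04/17.56 = 15.67.
η_II = COP_actual/COP_Carnot = 8.167/15.67 = 0.5213.

0.5213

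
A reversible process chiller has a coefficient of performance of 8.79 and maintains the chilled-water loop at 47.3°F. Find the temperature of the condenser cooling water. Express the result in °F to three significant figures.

105 °F

COP_R = T_C/(T_H − T_C) gives T_H − T_C = T_C/COP.
With T_C = 281.65 K, T_H = 281.65 × (1 + 1/8.79) = 313.69 K.
Converting, 313.69 K = 104.98°F.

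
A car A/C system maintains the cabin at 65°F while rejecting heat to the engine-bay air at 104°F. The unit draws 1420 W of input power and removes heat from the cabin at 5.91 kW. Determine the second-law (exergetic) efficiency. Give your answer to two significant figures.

0.31

Converting, Q̇_C = 5.910 kW = 5910 W, so COP_actual = Q̇_C/Ẇ = 5910/1420 = 4.162.
In absolute terms T_C = 291.48 K and T_H = 313.15 K, so ΔT = 21.67 K.
COP_Carnot = T_C/ΔT = 291.48/21.67 = 13.45.
η_II = COP_actual/COP_Carnot = 4.162/13.45 = 0.3094.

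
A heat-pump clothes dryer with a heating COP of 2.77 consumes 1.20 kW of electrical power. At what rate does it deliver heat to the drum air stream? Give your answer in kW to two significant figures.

3.3 kW

Q̇_H = COP_HP × Ẇ = 2.77 × 1.200 = 3.324 kW.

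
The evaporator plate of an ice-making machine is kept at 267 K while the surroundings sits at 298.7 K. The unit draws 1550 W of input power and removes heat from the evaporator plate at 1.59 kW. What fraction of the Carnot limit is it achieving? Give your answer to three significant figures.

0.122

Converting, Q̇_C = 1.590 kW = 1590 W, so COP_actual = Q̇_C/Ẇ = 1590/1550 = 1.026.
The reservoir spacing is ΔT = 298.7 − 267 = 31.70 K.
COP_Carnot = T_C/ΔT = 267.00/31.70 = 8.423.
η_II = COP_actual/COP_Carnot = 1.026/8.423 = 0.1218.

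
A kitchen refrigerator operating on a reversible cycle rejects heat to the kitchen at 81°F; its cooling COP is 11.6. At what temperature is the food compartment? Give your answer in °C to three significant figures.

For a Carnot refrigerator COP_R = T_C/(T_H − T_C), so T_C = COP·T_H/(1 + COP).
With T_H = 300.37 K, T_C = 11.6 × 300.37/12.60 = 276.53 K.
Converting, 276.53 K = 3.38°C.

3.38 °C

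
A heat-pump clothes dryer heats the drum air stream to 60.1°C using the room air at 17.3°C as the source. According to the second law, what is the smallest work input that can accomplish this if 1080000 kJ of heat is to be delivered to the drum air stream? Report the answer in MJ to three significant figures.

139 MJ

In absolute terms T_C = 290.45 K and T_H = 333.25 K, so ΔT = 42.80 K.
The reversible limit is COP_HP = T_H/ΔT = 7.786, so W_min = Q_H/COP = Q_H·ΔT/T_H.
W_min = 1080000 × 42.80/333.25 = 138700 kJ = 138.7 MJ.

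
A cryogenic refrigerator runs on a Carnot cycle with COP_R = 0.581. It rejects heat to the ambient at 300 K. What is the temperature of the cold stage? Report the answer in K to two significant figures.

For a Carnot refrigerator COP_R = T_C/(T_H − T_C), so T_C = COP·T_H/(1 + COP).
With T_H = 300.00 K, T_C = 0.581 × 300.00/1.581 = 110.25 K.

110 K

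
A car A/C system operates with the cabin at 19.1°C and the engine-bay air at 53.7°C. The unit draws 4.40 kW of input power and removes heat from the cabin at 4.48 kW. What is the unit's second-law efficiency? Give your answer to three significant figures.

COP_actual = Q̇_C/Ẇ = 4.480/4.400 = 1.018.
In absolute terms T_C = 292.25 K and T_H = 326.85 K, so ΔT = 34.60 K.
COP_Carnot = T_C/ΔT = 292.25/34.60 = 8.447.
η_II = COP_actual/COP_Carnot = 1.018/8.447 = 0.1205.

0.121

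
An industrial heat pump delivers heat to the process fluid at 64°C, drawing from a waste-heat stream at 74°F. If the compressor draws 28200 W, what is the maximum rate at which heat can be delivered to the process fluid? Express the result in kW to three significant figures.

In absolute terms T_C = 296.48 K and T_H = 337.15 K, so ΔT = 40.67 K.
COP_Carnot = T_H/ΔT = 337.15/40.67 = 8.291.
Q̇_max = COP_Carnot × Ẇ = 8.291 × 28200 W = 233800 W = 233.8 kW.

234 kW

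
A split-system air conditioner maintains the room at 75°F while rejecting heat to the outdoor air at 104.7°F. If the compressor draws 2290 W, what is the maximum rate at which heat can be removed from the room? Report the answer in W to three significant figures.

In absolute terms T_C = 297.04 K and T_H = 313.54 K, so ΔT = 16.50 K.
COP_Carnot = T_C/ΔT = 297.04/16.50 = 18.00.
Q̇_max = COP_Carnot × Ẇ = 18.00 × 2290 W = 41230 W.

41200 W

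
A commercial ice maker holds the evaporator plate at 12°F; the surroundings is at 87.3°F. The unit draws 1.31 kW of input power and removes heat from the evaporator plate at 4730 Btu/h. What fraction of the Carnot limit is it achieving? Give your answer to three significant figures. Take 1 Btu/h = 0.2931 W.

Converting, Q̇_C = 4730 Btu/h = 1.386 kW, so COP_actual = Q̇_C/Ẇ = 1.386/1.310 = 1.058.
In absolute terms T_C = 262.04 K and T_H = 303.87 K, so ΔT = 41.83 K.
COP_Carnot = T_C/ΔT = 262.04/41.83 = 6.264.
η_II = COP_actual/COP_Carnot = 1.058/6.264 = 0.1690.

0.169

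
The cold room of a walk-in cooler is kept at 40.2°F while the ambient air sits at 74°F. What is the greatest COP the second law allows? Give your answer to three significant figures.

14.8

In absolute terms T_C = 277.71 K and T_H = 296.48 K, so ΔT = 18.78 K.
For a reversible cycle, COP_Carnot = T_C/ΔT = 277.71/18.78 = 14.79.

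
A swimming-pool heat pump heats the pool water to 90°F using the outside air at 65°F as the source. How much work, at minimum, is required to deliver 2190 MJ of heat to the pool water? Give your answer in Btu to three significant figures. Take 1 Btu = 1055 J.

94400 Btu

In absolute terms T_C = 291.48 K and T_H = 305.37 K, so ΔT = 13.89 K.
The reversible limit is COP_HP = T_H/ΔT = 21.99, so W_min = Q_H/COP = Q_H·ΔT/T_H.
W_min = 2190 × 13.89/305.37 = 99.61 MJ = 94410 Btu.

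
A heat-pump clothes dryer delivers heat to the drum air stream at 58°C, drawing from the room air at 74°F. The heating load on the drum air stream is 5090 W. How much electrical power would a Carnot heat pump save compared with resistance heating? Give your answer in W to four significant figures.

In absolute terms T_C = 296.48 K and T_H = 331.15 K, so ΔT = 34.67 K.
COP_Carnot = T_H/ΔT = 331.15/34.67 = 9.552.
Resistance heating needs Ẇ_res = Q̇_H = 5090 W; the reversible heat pump needs only Ẇ_hp = Q̇_H/COP = 532.9 W.
Saving = 5090 − 532.9 = 4557 W.

4557 W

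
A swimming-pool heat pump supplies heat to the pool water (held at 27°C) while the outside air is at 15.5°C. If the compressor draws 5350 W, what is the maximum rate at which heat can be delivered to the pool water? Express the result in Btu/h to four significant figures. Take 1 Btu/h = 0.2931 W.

476400 Btu/h

In absolute terms T_C = 288.65 K and T_H = 300.15 K, so ΔT = 11.50 K.
COP_Carnot = T_H/ΔT = 300.15/11.50 = 26.10.
Q̇_max = COP_Carnot × Ẇ = 26.10 × 5350 W = 139600 W = 476400 Btu/h.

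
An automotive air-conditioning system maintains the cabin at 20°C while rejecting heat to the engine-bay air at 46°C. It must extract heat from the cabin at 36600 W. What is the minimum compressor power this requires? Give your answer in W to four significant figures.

In absolute terms T_C = 293.15 K and T_H = 319.15 K, so ΔT = 26.00 K.
COP_Carnot = T_C/ΔT = 293.15/26.00 = 11.28.
Ẇ_min = Q̇/COP_Carnot = 36600/11.28 = 3246 W.

3246 W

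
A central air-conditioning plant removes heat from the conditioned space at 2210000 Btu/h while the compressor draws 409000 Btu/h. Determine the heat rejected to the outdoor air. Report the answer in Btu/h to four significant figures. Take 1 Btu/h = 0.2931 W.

For a cyclic device the first law requires Q̇_H = Q̇_C + Ẇ.
Q̇_H = Q̇_C + Ẇ = 2619000 Btu/h.

2619000 Btu/h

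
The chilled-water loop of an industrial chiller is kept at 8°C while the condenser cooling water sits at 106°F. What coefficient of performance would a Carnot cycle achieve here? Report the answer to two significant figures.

8.5

In absolute terms T_C = 281.15 K and T_H = 314.26 K, so ΔT = 33.11 K.
For a reversible cycle, COP_Carnot = T_C/ΔT = 281.15/33.11 = 8.491.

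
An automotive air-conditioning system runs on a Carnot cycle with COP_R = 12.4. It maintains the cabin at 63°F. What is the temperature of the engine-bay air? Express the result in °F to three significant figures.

105 °F

COP_R = T_C/(T_H − T_C) gives T_H − T_C = T_C/COP.
With T_C = 290.37 K, T_H = 290.37 × (1 + 1/12.4) = 313.79 K.
Converting, 313.79 K = 105.15°F.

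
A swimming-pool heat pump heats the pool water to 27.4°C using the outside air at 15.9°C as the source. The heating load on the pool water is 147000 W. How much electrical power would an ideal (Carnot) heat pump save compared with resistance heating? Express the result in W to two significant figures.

140000 W

In absolute terms T_C = 289.05 K and T_H = 300.55 K, so ΔT = 11.50 K.
COP_Carnot = T_H/ΔT = 300.55/11.50 = 26.13.
Resistance heating needs Ẇ_res = Q̇_H = 147000 W; the reversible heat pump needs only Ẇ_hp = Q̇_H/COP = 5625 W.
Saving = 147000 − 5625 = 141400 W.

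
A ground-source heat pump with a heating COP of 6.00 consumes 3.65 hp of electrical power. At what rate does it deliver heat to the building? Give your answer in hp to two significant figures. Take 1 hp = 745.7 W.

Q̇_H = COP_HP × Ẇ = 6.00 × 3.650 = 21.90 hp.

22 hp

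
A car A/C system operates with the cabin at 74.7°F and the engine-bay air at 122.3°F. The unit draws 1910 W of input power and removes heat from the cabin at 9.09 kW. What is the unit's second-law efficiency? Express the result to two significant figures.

0.42

Converting, Q̇_C = 9.090 kW = 9090 W, so COP_actual = Q̇_C/Ẇ = 9090/1910 = 4.759.
In absolute terms T_C = 296.87 K and T_H = 323.32 K, so ΔT = 26.44 K.
COP_Carnot = T_C/ΔT = 296.87/26.44 = 11.23.
η_II = COP_actual/COP_Carnot = 4.759/11.23 = 0.4239.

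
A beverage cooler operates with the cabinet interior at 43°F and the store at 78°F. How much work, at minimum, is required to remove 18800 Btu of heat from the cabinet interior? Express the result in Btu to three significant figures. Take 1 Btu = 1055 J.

1310 Btu

In absolute terms T_C = 279.26 K and T_H = 298.71 K, so ΔT = 19.44 K.
The reversible limit is COP_R = T_C/ΔT = 14.36, so W_min = Q_C/COP = Q_C·ΔT/T_C.
W_min = 18800 × 19.44/279.26 = 1309 Btu.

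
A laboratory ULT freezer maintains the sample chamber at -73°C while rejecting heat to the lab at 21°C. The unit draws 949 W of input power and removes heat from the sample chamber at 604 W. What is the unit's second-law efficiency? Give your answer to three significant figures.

0.299

COP_actual = Q̇_C/Ẇ = 604.0/949.0 = 0.6365.
In absolute terms T_C = 200.15 K and T_H = 294.15 K, so ΔT = 94.00 K.
COP_Carnot = T_C/ΔT = 200.15/94.00 = 2.129.
η_II = COP_actual/COP_Carnot = 0.6365/2.129 = 0.2989.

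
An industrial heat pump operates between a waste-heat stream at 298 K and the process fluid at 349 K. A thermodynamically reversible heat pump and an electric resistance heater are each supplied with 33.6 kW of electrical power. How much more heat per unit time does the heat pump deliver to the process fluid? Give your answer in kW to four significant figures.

196.3 kW

The reservoir spacing is ΔT = 349 − 298 = 51.00 K.
COP_Carnot = T_H/ΔT = 349.00/51.00 = 6.843.
The heat pump delivers Q̇_H = COP × Ẇ = 229.9 kW; the resistance heater delivers Ẇ = 33.60 kW.
Extra = (COP − 1)·Ẇ = 196.3 kW.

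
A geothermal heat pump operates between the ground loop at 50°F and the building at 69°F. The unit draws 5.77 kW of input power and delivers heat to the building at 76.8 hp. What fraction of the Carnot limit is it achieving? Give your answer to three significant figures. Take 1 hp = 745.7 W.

Converting, Q̇_H = 76.80 hp = 57.27 kW, so COP_actual = Q̇_H/Ẇ = 57.27/5.770 = 9.925.
In absolute terms T_C = 283.15 K and T_H = 293.71 K, so ΔT = 10.56 K.
COP_Carnot = T_H/ΔT = 293.71/10.56 = 27.82.
η_II = COP_actual/COP_Carnot = 9.925/27.82 = 0.3567.

0.357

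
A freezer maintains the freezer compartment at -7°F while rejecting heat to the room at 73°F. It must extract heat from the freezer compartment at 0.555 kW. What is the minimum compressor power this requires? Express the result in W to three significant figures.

In absolute terms T_C = 251.48 K and T_H = 295.93 K, so ΔT = 44.44 K.
COP_Carnot = T_C/ΔT = 251.48/44.44 = 5.658.
Ẇ_min = Q̇/COP_Carnot = 0.5550/5.658 = 0.09808 kW = 98.08 W.

98.1 W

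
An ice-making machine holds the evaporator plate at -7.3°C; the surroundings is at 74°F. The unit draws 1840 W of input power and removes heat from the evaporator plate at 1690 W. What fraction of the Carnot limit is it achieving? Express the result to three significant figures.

COP_actual = Q̇_C/Ẇ = 1690/1840 = 0.9185.
In absolute terms T_C = 265.85 K and T_H = 296.48 K, so ΔT = 30.63 K.
COP_Carnot = T_C/ΔT = 265.85/30.63 = 8.678.
η_II = COP_actual/COP_Carnot = 0.9185/8.678 = 0.1058.

0.106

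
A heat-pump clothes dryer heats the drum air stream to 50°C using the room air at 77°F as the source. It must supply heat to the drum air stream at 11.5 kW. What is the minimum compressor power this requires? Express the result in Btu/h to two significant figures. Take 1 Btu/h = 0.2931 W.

In absolute terms T_C = 298.15 K and T_H = 323.15 K, so ΔT = 25.00 K.
COP_Carnot = T_H/ΔT = 323.15/25.00 = 12.93.
Ẇ_min = Q̇/COP_Carnot = 11.50/12.93 = 0.8897 kW = 3035 Btu/h.

3000 Btu/h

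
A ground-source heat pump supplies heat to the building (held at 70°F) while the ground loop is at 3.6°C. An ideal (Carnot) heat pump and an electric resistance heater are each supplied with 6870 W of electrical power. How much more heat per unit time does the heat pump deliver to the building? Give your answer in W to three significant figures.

In absolute terms T_C = 276.75 K and T_H = 294.26 K, so ΔT = 17.51 K.
COP_Carnot = T_H/ΔT = 294.26/17.51 = 16.80.
The heat pump delivers Q̇_H = COP × Ẇ = 115400 W; the resistance heater delivers Ẇ = 6870 W.
Extra = (COP − 1)·Ẇ = 108600 W.

109000 W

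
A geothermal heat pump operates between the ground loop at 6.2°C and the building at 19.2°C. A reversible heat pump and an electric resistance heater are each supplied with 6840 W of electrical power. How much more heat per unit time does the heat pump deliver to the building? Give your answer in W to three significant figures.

147000 W

In absolute terms T_C = 279.35 K and T_H = 292.35 K, so ΔT = 13.00 K.
COP_Carnot = T_H/ΔT = 292.35/13.00 = 22.49.
The heat pump delivers Q̇_H = COP × Ẇ = 153800 W; the resistance heater delivers Ẇ = 6840 W.
Extra = (COP − 1)·Ẇ = 147000 W.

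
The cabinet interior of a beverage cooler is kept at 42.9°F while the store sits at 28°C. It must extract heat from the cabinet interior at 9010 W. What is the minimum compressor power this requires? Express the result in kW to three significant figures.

In absolute terms T_C = 279.21 K and T_H = 301.15 K, so ΔT = 21.94 K.
COP_Carnot = T_C/ΔT = 279.21/21.94 = 12.72.
Ẇ_min = Q̇/COP_Carnot = 9010/12.72 = 708.2 W = 0.7082 kW.

0.708 kW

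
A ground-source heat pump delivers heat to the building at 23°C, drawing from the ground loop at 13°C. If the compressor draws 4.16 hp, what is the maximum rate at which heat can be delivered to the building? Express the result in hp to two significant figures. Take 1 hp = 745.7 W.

120 hp

In absolute terms T_C = 286.15 K and T_H = 296.15 K, so ΔT = 10.00 K.
COP_Carnot = T_H/ΔT = 296.15/10.00 = 29.62.
Q̇_max = COP_Carnot × Ẇ = 29.62 × 4.160 hp = 123.2 hp.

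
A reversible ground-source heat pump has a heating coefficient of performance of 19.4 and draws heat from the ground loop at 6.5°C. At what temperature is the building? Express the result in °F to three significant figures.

COP_HP = T_H/(T_H − T_C) rearranges to T_H = COP·T_C/(COP − 1).
With T_C = 279.65 K, T_H = 19.4 × 279.65/18.40 = 294.85 K.
Converting, 294.85 K = 71.06°F.

71.1 °F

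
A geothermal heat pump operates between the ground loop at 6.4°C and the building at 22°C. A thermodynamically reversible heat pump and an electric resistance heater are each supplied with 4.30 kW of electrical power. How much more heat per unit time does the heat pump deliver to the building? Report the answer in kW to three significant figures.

77.1 kW

In absolute terms T_C = 279.55 K and T_H = 295.15 K, so ΔT = 15.60 K.
COP_Carnot = T_H/ΔT = 295.15/15.60 = 18.92.
The heat pump delivers Q̇_H = COP × Ẇ = 81.36 kW; the resistance heater delivers Ẇ = 4.300 kW.
Extra = (COP − 1)·Ẇ = 77.06 kW.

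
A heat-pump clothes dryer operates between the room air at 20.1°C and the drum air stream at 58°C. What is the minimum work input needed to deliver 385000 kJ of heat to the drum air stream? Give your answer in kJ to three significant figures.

In absolute terms T_C = 293.25 K and T_H = 331.15 K, so ΔT = 37.90 K.
The reversible limit is COP_HP = T_H/ΔT = 8.737, so W_min = Q_H/COP = Q_H·ΔT/T_H.
W_min = 385000 × 37.90/331.15 = 44060 kJ.

44100 kJ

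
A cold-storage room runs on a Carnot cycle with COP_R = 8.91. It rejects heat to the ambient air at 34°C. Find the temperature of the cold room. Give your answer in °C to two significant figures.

For a Carnot refrigerator COP_R = T_C/(T_H − T_C), so T_C = COP·T_H/(1 + COP).
With T_H = 307.15 K, T_C = 8.91 × 307.15/9.910 = 276.16 K.
Converting, 276.16 K = 3.01°C.

3.0 °C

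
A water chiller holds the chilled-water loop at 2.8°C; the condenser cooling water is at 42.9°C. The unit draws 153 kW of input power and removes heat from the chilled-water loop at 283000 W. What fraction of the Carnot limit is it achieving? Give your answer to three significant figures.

0.269

Converting, Q̇_C = 283000 W = 283.0 kW, so COP_actual = Q̇_C/Ẇ = 283.0/153.0 = 1.850.
In absolute terms T_C = 275.95 K and T_H = 316.05 K, so ΔT = 40.10 K.
COP_Carnot = T_C/ΔT = 275.95/40.10 = 6.882.
η_II = COP_actual/COP_Carnot = 1.850/6.882 = 0.2688.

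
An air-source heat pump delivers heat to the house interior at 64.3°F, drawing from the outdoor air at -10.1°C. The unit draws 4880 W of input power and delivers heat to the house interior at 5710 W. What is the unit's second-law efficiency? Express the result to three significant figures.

COP_actual = Q̇_H/Ẇ = 5710/4880 = 1.170.
In absolute terms T_C = 263.05 K and T_H = 291.09 K, so ΔT = 28.04 K.
COP_Carnot = T_H/ΔT = 291.09/28.04 = 10.38.
η_II = COP_actual/COP_Carnot = 1.170/10.38 = 0.1127.

0.113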